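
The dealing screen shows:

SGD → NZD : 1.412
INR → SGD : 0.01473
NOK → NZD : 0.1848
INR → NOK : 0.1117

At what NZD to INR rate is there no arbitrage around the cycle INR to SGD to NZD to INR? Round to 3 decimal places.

Known legs of the cycle: 0.01473 × 1.412 = 0.02079876
For no arbitrage the full-cycle product must be 1, so the missing rate is 1 / 0.02079876 ≈ 48.07979.

48.080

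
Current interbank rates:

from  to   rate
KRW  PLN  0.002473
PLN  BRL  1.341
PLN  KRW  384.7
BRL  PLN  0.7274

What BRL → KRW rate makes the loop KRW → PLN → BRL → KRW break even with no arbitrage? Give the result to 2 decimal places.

301.54

Known legs of the cycle: 0.002473 × 1.341 = 0.003316293
For no arbitrage the full-cycle product must be 1, so the missing rate is 1 / 0.003316293 ≈ 301.5415.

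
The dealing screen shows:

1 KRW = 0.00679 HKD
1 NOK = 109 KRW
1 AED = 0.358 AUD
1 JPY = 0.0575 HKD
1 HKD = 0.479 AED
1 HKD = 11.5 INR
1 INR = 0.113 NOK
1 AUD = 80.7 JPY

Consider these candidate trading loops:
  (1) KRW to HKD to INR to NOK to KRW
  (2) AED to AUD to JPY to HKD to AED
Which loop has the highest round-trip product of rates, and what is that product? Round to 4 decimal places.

0.9618

(1) 0.00679 × 11.5 × 0.113 × 109 = 0.96177
(2) 0.358 × 80.7 × 0.0575 × 0.479 = 0.79572
Highest is cycle (1) at 0.9618 (≤1, no arbitrage).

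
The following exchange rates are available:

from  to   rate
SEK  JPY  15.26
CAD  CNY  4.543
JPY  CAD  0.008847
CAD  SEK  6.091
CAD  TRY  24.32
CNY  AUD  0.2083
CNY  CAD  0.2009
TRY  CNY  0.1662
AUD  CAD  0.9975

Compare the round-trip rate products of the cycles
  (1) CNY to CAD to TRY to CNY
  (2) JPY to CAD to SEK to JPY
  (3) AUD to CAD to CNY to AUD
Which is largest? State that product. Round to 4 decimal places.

0.9439

(1) 0.2009 × 24.32 × 0.1662 = 0.81203
(2) 0.008847 × 6.091 × 15.26 = 0.82232
(3) 0.9975 × 4.543 × 0.2083 = 0.94394
Highest is cycle (3) at 0.9439 (≤1, no arbitrage).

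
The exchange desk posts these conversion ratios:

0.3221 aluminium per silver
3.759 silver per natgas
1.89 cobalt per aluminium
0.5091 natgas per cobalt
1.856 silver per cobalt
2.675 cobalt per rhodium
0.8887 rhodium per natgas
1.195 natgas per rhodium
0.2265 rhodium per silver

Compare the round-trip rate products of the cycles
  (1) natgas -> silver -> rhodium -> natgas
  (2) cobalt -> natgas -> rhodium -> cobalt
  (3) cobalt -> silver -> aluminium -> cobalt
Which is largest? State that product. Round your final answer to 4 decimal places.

(1) 3.759 × 0.2265 × 1.195 = 1.01744
(2) 0.5091 × 0.8887 × 2.675 = 1.21027
(3) 1.856 × 0.3221 × 1.89 = 1.12988
Highest is cycle (2) at 1.2103 (>1, arbitrage).

1.2103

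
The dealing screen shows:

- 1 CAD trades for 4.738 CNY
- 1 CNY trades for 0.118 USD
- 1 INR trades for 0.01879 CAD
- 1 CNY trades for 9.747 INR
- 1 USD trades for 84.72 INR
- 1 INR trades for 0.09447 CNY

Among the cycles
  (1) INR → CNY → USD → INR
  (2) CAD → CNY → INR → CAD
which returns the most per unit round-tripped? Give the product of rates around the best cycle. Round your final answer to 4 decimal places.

0.9444

(1) 0.09447 × 0.118 × 84.72 = 0.94441
(2) 4.738 × 9.747 × 0.01879 = 0.86775
Highest is cycle (1) at 0.9444 (≤1, no arbitrage).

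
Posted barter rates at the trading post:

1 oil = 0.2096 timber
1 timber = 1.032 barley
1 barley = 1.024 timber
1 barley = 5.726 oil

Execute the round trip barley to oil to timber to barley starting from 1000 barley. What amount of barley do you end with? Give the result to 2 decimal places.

1000 barley × 5.726 = 5726 oil
5726 oil × 0.2096 = 1200.1696 timber
1200.1696 timber × 1.032 = 1238.5750272 barley

1238.58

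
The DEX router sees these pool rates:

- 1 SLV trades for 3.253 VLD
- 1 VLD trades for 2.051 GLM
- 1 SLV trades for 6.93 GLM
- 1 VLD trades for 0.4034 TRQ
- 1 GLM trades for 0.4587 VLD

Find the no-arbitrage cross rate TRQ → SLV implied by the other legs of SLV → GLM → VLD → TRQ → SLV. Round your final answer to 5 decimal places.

Known legs of the cycle: 6.93 × 0.4587 × 0.4034 = 1.2823242894
For no arbitrage the full-cycle product must be 1, so the missing rate is 1 / 1.2823242894 ≈ 0.7798339.

0.77983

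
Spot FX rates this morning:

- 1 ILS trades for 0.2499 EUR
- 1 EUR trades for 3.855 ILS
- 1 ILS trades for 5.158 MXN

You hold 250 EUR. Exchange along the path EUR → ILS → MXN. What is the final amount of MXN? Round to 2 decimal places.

250 EUR × 3.855 = 963.75 ILS
963.75 ILS × 5.158 = 4971.0225 MXN

4971.02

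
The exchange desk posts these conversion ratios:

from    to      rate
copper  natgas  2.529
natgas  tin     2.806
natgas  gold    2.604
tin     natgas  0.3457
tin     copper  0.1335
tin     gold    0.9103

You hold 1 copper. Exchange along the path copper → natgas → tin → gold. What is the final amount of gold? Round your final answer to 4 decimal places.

1 copper × 2.529 = 2.529 natgas
2.529 natgas × 2.806 = 7.096374 tin
7.096374 tin × 0.9103 = 6.4598292522 gold

6.4598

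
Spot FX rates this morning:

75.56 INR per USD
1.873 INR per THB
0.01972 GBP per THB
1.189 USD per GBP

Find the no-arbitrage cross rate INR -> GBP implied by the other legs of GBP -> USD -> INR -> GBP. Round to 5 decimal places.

Known legs of the cycle: 1.189 × 75.56 = 89.84084
For no arbitrage the full-cycle product must be 1, so the missing rate is 1 / 89.84084 ≈ 0.0111308.

0.01113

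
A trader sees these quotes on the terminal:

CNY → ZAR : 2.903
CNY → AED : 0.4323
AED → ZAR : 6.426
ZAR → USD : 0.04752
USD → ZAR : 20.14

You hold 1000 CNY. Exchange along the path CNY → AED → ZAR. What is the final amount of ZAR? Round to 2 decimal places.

1000 CNY × 0.4323 = 432.3 AED
432.3 AED × 6.426 = 2777.9598 ZAR

2777.96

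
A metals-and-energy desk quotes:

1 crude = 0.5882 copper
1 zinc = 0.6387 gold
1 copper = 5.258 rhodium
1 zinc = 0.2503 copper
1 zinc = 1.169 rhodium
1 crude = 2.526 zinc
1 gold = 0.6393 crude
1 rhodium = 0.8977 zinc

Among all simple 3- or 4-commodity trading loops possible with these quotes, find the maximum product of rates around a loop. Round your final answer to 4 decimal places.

1.1814

rhodium→zinc→copper→rhodium: 0.8977 × 0.2503 × 5.258 = 1.18144
crude→zinc→gold→crude: 2.526 × 0.6387 × 0.6393 = 1.03142
Maximum is rhodium→zinc→copper→rhodium at 1.1814; arbitrage exists.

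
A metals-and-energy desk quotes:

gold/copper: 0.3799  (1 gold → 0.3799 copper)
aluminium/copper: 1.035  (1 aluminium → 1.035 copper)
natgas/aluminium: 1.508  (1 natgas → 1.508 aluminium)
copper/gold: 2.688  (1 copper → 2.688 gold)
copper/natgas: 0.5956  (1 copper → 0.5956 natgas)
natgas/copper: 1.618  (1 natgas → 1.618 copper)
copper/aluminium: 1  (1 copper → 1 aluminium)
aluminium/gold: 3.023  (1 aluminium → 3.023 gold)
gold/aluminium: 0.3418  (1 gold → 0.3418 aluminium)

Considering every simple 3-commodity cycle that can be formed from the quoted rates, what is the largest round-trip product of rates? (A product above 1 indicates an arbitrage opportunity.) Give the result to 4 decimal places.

gold→copper→aluminium→gold: 0.3799 × 1 × 3.023 = 1.14844
gold→aluminium→copper→gold: 0.3418 × 1.035 × 2.688 = 0.95091
natgas→aluminium→copper→natgas: 1.508 × 1.035 × 0.5956 = 0.92960
Maximum is gold→copper→aluminium→gold at 1.1484; arbitrage exists.

1.1484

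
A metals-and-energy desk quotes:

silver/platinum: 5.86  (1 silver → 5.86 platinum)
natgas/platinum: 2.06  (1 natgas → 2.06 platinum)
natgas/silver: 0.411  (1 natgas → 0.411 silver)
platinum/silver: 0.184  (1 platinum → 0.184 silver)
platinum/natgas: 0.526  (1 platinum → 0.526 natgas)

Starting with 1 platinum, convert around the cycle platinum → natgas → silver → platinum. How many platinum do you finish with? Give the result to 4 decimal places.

1 platinum × 0.526 = 0.526 natgas
0.526 natgas × 0.411 = 0.216186 silver
0.216186 silver × 5.86 = 1.26684996 platinum

1.2668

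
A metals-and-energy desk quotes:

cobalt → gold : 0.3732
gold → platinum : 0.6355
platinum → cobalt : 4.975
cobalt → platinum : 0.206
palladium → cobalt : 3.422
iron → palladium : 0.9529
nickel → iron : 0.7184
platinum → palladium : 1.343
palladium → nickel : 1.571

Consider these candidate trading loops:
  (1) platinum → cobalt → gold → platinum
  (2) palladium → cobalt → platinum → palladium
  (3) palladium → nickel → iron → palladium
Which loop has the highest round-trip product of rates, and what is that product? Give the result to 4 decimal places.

(1) 4.975 × 0.3732 × 0.6355 = 1.17991
(2) 3.422 × 0.206 × 1.343 = 0.94672
(3) 1.571 × 0.7184 × 0.9529 = 1.07545
Highest is cycle (1) at 1.1799 (>1, arbitrage).

1.1799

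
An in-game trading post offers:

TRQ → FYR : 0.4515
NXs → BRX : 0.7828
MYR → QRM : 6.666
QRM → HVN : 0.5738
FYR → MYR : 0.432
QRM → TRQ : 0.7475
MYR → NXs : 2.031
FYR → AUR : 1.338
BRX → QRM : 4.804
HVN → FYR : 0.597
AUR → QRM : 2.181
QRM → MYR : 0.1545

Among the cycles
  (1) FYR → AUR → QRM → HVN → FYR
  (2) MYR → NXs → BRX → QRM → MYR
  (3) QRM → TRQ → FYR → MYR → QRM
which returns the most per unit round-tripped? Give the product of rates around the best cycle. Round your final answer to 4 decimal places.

1.1800

(1) 1.338 × 2.181 × 0.5738 × 0.597 = 0.99965
(2) 2.031 × 0.7828 × 4.804 × 0.1545 = 1.18003
(3) 0.7475 × 0.4515 × 0.432 × 6.666 = 0.97189
Highest is cycle (2) at 1.1800 (>1, arbitrage).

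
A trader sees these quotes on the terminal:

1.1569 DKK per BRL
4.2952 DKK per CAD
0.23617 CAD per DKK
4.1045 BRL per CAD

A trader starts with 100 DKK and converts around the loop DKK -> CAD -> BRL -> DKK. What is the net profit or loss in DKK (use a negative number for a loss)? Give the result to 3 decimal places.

100 DKK × 0.23617 = 23.617 CAD
23.617 CAD × 4.1045 = 96.9359765 BRL
96.9359765 BRL × 1.1569 = 112.14523121285 DKK
Net change: 112.14523121285 − 100 = 12.14523121285 DKK

12.145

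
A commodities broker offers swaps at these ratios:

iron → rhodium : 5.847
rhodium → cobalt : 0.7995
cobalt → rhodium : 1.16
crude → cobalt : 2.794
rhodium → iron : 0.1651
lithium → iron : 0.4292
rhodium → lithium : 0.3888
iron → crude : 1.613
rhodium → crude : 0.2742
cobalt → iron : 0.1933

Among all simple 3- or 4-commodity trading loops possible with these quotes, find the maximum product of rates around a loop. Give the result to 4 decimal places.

rhodium→lithium→iron→rhodium: 0.3888 × 0.4292 × 5.847 = 0.97571
cobalt→iron→rhodium→cobalt: 0.1933 × 5.847 × 0.7995 = 0.90361
cobalt→rhodium→crude→cobalt: 1.16 × 0.2742 × 2.794 = 0.88869
cobalt→iron→crude→cobalt: 0.1933 × 1.613 × 2.794 = 0.87115
cobalt→iron→rhodium→crude→cobalt: 0.1933 × 5.847 × 0.2742 × 2.794 = 0.86588
cobalt→rhodium→iron→crude→cobalt: 1.16 × 0.1651 × 1.613 × 2.794 = 0.86311
Maximum is rhodium→lithium→iron→rhodium at 0.9757; no arbitrage — every cycle loses value.

0.9757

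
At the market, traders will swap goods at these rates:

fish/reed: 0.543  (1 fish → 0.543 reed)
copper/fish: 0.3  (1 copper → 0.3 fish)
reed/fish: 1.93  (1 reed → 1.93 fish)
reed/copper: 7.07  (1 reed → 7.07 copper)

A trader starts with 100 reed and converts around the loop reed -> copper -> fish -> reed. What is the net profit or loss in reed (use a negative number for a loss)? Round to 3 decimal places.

100 reed × 7.07 = 707 copper
707 copper × 0.3 = 212.1 fish
212.1 fish × 0.543 = 115.1703 reed
Net change: 115.1703 − 100 = 15.1703 reed

15.170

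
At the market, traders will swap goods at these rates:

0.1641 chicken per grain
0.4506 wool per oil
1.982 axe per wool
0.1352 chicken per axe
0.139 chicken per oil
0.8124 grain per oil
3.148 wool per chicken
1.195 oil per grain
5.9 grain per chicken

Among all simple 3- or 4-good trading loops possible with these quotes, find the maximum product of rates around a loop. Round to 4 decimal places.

0.9800

oil→chicken→grain→oil: 0.139 × 5.9 × 1.195 = 0.98002
wool→axe→chicken→wool: 1.982 × 0.1352 × 3.148 = 0.84356
Maximum is oil→chicken→grain→oil at 0.9800; no arbitrage — every cycle loses value.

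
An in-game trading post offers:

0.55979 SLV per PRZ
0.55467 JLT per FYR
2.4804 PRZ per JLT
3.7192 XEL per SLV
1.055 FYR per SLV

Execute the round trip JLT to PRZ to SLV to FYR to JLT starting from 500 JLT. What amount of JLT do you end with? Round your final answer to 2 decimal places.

500 JLT × 2.4804 = 1240.2 PRZ
1240.2 PRZ × 0.55979 = 694.251558 SLV
694.251558 SLV × 1.055 = 732.43539369 FYR
732.43539369 FYR × 0.55467 = 406.2599398180323 JLT

406.26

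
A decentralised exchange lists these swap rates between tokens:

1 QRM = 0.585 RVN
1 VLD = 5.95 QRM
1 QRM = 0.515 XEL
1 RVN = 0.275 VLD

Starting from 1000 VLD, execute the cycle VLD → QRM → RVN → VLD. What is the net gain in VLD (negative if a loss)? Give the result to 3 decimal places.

-42.794

1000 VLD × 5.95 = 5950 QRM
5950 QRM × 0.585 = 3480.75 RVN
3480.75 RVN × 0.275 = 957.20625 VLD
Net change: 957.20625 − 1000 = -42.79375 VLD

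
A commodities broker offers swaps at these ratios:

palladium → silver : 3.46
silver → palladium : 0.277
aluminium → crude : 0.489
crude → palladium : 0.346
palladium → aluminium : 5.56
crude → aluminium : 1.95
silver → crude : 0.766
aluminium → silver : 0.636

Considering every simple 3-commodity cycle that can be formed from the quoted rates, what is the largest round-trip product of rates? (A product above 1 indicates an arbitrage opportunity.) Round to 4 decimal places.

0.9795

aluminium→silver→palladium→aluminium: 0.636 × 0.277 × 5.56 = 0.97952
crude→aluminium→silver→crude: 1.95 × 0.636 × 0.766 = 0.94999
crude→palladium→aluminium→crude: 0.346 × 5.56 × 0.489 = 0.94072
crude→palladium→silver→crude: 0.346 × 3.46 × 0.766 = 0.91702
Maximum is aluminium→silver→palladium→aluminium at 0.9795; no arbitrage — every cycle loses value.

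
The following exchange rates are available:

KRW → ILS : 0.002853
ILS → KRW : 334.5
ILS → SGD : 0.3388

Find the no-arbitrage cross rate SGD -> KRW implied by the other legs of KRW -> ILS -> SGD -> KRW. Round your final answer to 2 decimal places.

Known legs of the cycle: 0.002853 × 0.3388 = 0.0009665964
For no arbitrage the full-cycle product must be 1, so the missing rate is 1 / 0.0009665964 ≈ 1034.5580.

1034.56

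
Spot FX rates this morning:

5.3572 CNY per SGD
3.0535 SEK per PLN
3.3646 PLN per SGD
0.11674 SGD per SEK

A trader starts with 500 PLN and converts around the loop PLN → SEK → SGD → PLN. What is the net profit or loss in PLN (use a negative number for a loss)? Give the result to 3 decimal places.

99.682

500 PLN × 3.0535 = 1526.75 SEK
1526.75 SEK × 0.11674 = 178.232795 SGD
178.232795 SGD × 3.3646 = 599.682062057 PLN
Net change: 599.682062057 − 500 = 99.682062057 PLN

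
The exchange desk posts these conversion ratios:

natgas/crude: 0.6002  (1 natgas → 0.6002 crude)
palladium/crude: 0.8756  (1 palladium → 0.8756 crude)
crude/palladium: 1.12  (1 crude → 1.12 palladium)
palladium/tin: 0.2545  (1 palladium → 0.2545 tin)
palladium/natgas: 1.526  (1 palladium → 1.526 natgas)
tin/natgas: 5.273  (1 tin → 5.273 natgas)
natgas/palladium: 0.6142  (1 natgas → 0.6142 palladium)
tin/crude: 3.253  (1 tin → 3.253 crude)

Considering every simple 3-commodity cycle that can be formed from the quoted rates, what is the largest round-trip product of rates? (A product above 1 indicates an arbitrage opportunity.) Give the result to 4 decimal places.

palladium→natgas→crude→palladium: 1.526 × 0.6002 × 1.12 = 1.02581
tin→crude→palladium→tin: 3.253 × 1.12 × 0.2545 = 0.92724
tin→natgas→palladium→tin: 5.273 × 0.6142 × 0.2545 = 0.82424
Maximum is palladium→natgas→crude→palladium at 1.0258; arbitrage exists.

1.0258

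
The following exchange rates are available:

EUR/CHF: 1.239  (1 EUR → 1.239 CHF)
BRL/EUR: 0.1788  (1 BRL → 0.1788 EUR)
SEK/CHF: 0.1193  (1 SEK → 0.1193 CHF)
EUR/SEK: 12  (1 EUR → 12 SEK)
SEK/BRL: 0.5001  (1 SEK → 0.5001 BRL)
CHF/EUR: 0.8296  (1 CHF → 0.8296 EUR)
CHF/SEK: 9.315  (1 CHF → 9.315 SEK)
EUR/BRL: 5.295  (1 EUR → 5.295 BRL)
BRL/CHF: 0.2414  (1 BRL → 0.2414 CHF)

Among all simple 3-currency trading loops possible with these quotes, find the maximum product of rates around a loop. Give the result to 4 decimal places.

EUR→SEK→CHF→EUR: 12 × 0.1193 × 0.8296 = 1.18766
CHF→SEK→BRL→CHF: 9.315 × 0.5001 × 0.2414 = 1.12455
EUR→SEK→BRL→EUR: 12 × 0.5001 × 0.1788 = 1.07301
EUR→BRL→CHF→EUR: 5.295 × 0.2414 × 0.8296 = 1.06041
Maximum is EUR→SEK→CHF→EUR at 1.1877; arbitrage exists.

1.1877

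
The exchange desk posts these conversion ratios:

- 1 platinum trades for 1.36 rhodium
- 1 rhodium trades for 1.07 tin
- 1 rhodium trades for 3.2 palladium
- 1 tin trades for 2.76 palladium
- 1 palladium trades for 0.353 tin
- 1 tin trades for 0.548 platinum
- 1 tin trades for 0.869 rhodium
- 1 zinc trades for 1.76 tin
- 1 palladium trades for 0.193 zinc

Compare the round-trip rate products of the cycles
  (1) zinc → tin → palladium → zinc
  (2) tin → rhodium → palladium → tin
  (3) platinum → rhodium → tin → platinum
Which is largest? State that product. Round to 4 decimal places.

(1) 1.76 × 2.76 × 0.193 = 0.93752
(2) 0.869 × 3.2 × 0.353 = 0.98162
(3) 1.36 × 1.07 × 0.548 = 0.79745
Highest is cycle (2) at 0.9816 (≤1, no arbitrage).

0.9816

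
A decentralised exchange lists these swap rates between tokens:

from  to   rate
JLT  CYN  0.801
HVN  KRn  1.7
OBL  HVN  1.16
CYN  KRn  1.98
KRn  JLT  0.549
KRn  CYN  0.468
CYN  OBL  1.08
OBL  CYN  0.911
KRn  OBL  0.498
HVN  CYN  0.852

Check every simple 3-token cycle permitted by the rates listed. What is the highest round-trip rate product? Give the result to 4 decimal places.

OBL→HVN→CYN→OBL: 1.16 × 0.852 × 1.08 = 1.06739
OBL→HVN→KRn→OBL: 1.16 × 1.7 × 0.498 = 0.98206
OBL→CYN→KRn→OBL: 0.911 × 1.98 × 0.498 = 0.89828
JLT→CYN→KRn→JLT: 0.801 × 1.98 × 0.549 = 0.87070
Maximum is OBL→HVN→CYN→OBL at 1.0674; arbitrage exists.

1.0674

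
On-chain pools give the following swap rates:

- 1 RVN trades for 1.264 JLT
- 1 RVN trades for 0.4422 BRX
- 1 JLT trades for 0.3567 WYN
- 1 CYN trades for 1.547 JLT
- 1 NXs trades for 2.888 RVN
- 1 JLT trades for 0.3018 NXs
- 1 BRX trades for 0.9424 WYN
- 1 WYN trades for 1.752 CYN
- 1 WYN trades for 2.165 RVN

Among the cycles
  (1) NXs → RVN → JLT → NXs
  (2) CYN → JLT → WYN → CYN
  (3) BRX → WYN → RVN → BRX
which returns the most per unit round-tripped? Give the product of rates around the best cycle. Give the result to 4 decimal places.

(1) 2.888 × 1.264 × 0.3018 = 1.10170
(2) 1.547 × 0.3567 × 1.752 = 0.96678
(3) 0.9424 × 2.165 × 0.4422 = 0.90222
Highest is cycle (1) at 1.1017 (>1, arbitrage).

1.1017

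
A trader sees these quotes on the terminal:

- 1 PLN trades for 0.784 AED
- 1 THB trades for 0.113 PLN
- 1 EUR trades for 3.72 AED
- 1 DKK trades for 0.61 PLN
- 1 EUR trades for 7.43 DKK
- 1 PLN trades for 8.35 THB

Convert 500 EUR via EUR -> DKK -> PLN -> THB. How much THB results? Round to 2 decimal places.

18922.35

500 EUR × 7.43 = 3715 DKK
3715 DKK × 0.61 = 2266.15 PLN
2266.15 PLN × 8.35 = 18922.3525 THB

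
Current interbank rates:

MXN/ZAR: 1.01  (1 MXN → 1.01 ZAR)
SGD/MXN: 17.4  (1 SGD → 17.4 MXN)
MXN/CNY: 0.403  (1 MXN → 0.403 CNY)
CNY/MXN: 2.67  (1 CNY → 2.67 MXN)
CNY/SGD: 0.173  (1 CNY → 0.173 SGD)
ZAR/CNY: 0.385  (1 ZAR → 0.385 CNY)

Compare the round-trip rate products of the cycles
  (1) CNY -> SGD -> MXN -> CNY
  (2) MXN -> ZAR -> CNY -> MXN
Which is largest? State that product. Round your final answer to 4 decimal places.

1.2131

(1) 0.173 × 17.4 × 0.403 = 1.21311
(2) 1.01 × 0.385 × 2.67 = 1.03823
Highest is cycle (1) at 1.2131 (>1, arbitrage).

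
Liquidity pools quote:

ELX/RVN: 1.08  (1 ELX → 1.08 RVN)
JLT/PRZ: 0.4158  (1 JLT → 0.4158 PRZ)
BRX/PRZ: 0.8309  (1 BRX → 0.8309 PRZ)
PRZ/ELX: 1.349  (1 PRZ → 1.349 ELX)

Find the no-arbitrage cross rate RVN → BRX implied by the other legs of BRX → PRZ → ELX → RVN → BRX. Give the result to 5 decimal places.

0.82607

Known legs of the cycle: 0.8309 × 1.349 × 1.08 = 1.210554828
For no arbitrage the full-cycle product must be 1, so the missing rate is 1 / 1.210554828 ≈ 0.8260675.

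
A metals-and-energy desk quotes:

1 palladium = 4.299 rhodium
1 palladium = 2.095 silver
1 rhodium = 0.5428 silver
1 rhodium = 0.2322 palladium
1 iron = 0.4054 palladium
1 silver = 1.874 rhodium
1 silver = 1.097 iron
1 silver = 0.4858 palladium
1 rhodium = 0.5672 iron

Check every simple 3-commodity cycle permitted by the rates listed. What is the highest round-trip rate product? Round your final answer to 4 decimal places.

1.1336

rhodium→silver→palladium→rhodium: 0.5428 × 0.4858 × 4.299 = 1.13361
rhodium→iron→palladium→rhodium: 0.5672 × 0.4054 × 4.299 = 0.98852
palladium→silver→iron→palladium: 2.095 × 1.097 × 0.4054 = 0.93170
rhodium→palladium→silver→rhodium: 0.2322 × 2.095 × 1.874 = 0.91162
Maximum is rhodium→silver→palladium→rhodium at 1.1336; arbitrage exists.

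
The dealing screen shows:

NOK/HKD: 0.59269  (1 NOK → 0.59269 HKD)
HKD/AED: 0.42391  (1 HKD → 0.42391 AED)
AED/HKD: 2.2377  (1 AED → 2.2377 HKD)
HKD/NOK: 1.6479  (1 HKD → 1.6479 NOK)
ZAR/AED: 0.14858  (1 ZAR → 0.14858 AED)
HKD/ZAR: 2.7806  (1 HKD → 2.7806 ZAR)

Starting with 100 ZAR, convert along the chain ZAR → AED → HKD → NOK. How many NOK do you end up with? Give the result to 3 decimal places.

100 ZAR × 0.14858 = 14.858 AED
14.858 AED × 2.2377 = 33.2477466 HKD
33.2477466 HKD × 1.6479 = 54.78896162214 NOK

54.789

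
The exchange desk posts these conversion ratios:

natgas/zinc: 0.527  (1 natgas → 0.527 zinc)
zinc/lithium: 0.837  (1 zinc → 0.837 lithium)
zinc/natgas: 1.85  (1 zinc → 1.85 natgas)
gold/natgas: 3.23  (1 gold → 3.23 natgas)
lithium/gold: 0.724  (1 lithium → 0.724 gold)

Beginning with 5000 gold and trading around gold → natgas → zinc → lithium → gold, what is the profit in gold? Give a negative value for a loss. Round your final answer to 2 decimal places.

157.59

5000 gold × 3.23 = 16150 natgas
16150 natgas × 0.527 = 8511.05 zinc
8511.05 zinc × 0.837 = 7123.74885 lithium
7123.74885 lithium × 0.724 = 5157.5941674 gold
Net change: 5157.5941674 − 5000 = 157.5941674 gold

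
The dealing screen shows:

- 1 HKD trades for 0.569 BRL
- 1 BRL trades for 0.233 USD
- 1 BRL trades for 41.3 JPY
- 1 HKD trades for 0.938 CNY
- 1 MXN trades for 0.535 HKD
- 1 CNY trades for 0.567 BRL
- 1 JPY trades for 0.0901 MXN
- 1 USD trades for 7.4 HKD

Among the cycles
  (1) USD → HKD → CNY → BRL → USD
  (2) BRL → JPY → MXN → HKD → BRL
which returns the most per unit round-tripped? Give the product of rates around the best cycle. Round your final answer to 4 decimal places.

(1) 7.4 × 0.938 × 0.567 × 0.233 = 0.91701
(2) 41.3 × 0.0901 × 0.535 × 0.569 = 1.13277
Highest is cycle (2) at 1.1328 (>1, arbitrage).

1.1328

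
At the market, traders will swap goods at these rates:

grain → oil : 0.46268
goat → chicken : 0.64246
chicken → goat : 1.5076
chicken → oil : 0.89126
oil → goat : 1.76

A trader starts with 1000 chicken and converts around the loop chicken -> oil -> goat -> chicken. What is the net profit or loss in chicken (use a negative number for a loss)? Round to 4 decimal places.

1000 chicken × 0.89126 = 891.26 oil
891.26 oil × 1.76 = 1568.6176 goat
1568.6176 goat × 0.64246 = 1007.774063296 chicken
Net change: 1007.774063296 − 1000 = 7.774063296 chicken

7.7741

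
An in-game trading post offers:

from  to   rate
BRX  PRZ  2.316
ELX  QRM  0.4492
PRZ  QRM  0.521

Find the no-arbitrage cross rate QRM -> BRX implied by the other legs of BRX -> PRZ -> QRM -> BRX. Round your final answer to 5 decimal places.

0.82875

Known legs of the cycle: 2.316 × 0.521 = 1.206636
For no arbitrage the full-cycle product must be 1, so the missing rate is 1 / 1.206636 ≈ 0.8287503.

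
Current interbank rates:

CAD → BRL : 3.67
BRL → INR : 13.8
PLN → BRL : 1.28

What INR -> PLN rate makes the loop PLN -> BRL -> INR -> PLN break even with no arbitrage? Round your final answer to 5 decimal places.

0.05661

Known legs of the cycle: 1.28 × 13.8 = 17.664
For no arbitrage the full-cycle product must be 1, so the missing rate is 1 / 17.664 ≈ 0.0566123.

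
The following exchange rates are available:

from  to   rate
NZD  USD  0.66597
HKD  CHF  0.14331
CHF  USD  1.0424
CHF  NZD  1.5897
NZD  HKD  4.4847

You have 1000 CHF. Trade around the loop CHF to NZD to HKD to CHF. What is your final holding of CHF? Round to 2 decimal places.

1000 CHF × 1.5897 = 1589.7 NZD
1589.7 NZD × 4.4847 = 7129.32759 HKD
7129.32759 HKD × 0.14331 = 1021.7039369229 CHF

1021.70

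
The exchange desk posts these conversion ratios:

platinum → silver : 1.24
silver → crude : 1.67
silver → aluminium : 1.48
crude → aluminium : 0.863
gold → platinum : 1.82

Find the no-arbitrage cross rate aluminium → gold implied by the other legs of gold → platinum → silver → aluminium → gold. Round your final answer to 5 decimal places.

Known legs of the cycle: 1.82 × 1.24 × 1.48 = 3.340064
For no arbitrage the full-cycle product must be 1, so the missing rate is 1 / 3.340064 ≈ 0.2993955.

0.29940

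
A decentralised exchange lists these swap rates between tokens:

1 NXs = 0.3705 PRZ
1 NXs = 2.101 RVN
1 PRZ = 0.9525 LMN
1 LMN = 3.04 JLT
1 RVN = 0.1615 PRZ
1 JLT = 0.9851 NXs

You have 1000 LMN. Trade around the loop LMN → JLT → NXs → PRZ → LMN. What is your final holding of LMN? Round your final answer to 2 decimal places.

1000 LMN × 3.04 = 3040 JLT
3040 JLT × 0.9851 = 2994.704 NXs
2994.704 NXs × 0.3705 = 1109.537832 PRZ
1109.537832 PRZ × 0.9525 = 1056.83478498 LMN

1056.83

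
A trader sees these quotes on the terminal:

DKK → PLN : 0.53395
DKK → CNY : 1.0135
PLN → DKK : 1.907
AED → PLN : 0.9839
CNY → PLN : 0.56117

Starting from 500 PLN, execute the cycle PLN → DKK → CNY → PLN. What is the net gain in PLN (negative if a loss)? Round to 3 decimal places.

500 PLN × 1.907 = 953.5 DKK
953.5 DKK × 1.0135 = 966.37225 CNY
966.37225 CNY × 0.56117 = 542.2991155325 PLN
Net change: 542.2991155325 − 500 = 42.2991155325 PLN

42.299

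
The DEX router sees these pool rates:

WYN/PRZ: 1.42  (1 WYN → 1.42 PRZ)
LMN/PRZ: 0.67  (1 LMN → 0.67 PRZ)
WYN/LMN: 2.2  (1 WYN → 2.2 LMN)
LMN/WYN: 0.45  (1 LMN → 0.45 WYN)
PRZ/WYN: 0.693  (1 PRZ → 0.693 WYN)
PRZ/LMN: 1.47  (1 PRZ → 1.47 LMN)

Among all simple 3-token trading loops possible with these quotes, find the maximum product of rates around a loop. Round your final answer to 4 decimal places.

LMN→PRZ→WYN→LMN: 0.67 × 0.693 × 2.2 = 1.02148
LMN→WYN→PRZ→LMN: 0.45 × 1.42 × 1.47 = 0.93933
Maximum is LMN→PRZ→WYN→LMN at 1.0215; arbitrage exists.

1.0215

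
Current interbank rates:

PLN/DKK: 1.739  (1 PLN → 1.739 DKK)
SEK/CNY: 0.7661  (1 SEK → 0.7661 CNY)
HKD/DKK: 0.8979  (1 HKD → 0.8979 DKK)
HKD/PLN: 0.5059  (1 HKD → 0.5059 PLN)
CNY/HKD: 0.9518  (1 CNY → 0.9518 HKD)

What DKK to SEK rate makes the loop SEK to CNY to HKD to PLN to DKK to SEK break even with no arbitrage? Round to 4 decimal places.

1.5589

Known legs of the cycle: 0.7661 × 0.9518 × 0.5059 × 1.739 = 0.641498173562198
For no arbitrage the full-cycle product must be 1, so the missing rate is 1 / 0.641498173562198 ≈ 1.558851.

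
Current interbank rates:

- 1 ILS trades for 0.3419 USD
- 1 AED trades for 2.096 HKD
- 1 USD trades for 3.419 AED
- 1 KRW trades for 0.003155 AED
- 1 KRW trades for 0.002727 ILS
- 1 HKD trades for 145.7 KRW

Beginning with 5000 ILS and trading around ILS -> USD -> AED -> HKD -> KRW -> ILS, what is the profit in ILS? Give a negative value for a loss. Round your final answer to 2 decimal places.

-132.52

5000 ILS × 0.3419 = 1709.5 USD
1709.5 USD × 3.419 = 5844.7805 AED
5844.7805 AED × 2.096 = 12250.659928 HKD
12250.659928 HKD × 145.7 = 1784921.1515096 KRW
1784921.1515096 KRW × 0.002727 = 4867.4799801666792 ILS
Net change: 4867.4799801666792 − 5000 = -132.5200198333208 ILS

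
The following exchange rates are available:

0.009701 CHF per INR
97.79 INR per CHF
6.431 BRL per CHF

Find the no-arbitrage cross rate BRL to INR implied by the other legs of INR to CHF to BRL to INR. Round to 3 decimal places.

16.029

Known legs of the cycle: 0.009701 × 6.431 = 0.062387131
For no arbitrage the full-cycle product must be 1, so the missing rate is 1 / 0.062387131 ≈ 16.02895.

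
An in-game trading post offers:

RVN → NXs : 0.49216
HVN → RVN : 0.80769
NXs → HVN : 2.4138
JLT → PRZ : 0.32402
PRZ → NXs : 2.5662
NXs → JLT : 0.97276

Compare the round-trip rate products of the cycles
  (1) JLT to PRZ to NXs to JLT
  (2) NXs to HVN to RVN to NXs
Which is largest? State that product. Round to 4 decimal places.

0.9595

(1) 0.32402 × 2.5662 × 0.97276 = 0.80885
(2) 2.4138 × 0.80769 × 0.49216 = 0.95952
Highest is cycle (2) at 0.9595 (≤1, no arbitrage).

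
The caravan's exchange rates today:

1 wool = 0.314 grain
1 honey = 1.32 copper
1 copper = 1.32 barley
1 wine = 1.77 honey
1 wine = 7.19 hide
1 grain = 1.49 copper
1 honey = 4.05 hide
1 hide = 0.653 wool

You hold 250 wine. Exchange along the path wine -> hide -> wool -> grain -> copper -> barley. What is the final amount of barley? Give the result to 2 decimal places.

250 wine × 7.19 = 1797.5 hide
1797.5 hide × 0.653 = 1173.7675 wool
1173.7675 wool × 0.314 = 368.562995 grain
368.562995 grain × 1.49 = 549.15886255 copper
549.15886255 copper × 1.32 = 724.889698566 barley

724.89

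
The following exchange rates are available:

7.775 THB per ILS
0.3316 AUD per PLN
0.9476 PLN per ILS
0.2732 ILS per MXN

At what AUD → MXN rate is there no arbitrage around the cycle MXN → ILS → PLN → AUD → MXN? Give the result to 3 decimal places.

11.649

Known legs of the cycle: 0.2732 × 0.9476 × 0.3316 = 0.085846040512
For no arbitrage the full-cycle product must be 1, so the missing rate is 1 / 0.085846040512 ≈ 11.64876.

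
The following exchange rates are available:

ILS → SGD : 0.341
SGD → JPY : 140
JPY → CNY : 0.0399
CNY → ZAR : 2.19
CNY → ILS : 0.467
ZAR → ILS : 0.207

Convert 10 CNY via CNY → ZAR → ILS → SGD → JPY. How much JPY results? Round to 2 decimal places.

216.42

10 CNY × 2.19 = 21.9 ZAR
21.9 ZAR × 0.207 = 4.5333 ILS
4.5333 ILS × 0.341 = 1.5458553 SGD
1.5458553 SGD × 140 = 216.419742 JPY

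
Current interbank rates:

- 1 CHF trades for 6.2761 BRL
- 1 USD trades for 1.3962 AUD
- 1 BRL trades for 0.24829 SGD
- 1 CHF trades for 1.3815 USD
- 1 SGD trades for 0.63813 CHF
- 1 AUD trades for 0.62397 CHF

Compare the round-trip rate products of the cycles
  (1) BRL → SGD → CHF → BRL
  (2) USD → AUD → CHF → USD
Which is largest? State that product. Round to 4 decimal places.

1.2035

(1) 0.24829 × 0.63813 × 6.2761 = 0.99439
(2) 1.3962 × 0.62397 × 1.3815 = 1.20354
Highest is cycle (2) at 1.2035 (>1, arbitrage).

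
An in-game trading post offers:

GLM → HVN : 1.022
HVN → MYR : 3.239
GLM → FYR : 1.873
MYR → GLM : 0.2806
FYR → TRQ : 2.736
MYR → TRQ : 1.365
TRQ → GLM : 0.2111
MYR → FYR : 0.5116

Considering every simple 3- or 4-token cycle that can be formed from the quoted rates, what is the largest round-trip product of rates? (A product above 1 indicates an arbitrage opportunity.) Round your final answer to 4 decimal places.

1.0818

FYR→TRQ→GLM→FYR: 2.736 × 0.2111 × 1.873 = 1.08179
GLM→HVN→MYR→TRQ→GLM: 1.022 × 3.239 × 1.365 × 0.2111 = 0.95386
GLM→HVN→MYR→GLM: 1.022 × 3.239 × 0.2806 = 0.92886
Maximum is FYR→TRQ→GLM→FYR at 1.0818; arbitrage exists.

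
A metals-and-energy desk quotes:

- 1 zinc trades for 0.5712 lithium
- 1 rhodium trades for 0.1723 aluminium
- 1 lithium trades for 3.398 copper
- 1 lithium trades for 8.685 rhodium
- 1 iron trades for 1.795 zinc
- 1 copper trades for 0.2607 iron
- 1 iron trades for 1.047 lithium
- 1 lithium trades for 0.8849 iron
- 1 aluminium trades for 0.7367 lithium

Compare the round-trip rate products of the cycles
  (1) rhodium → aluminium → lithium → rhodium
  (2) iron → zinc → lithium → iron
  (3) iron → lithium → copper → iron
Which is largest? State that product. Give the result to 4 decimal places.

(1) 0.1723 × 0.7367 × 8.685 = 1.10242
(2) 1.795 × 0.5712 × 0.8849 = 0.90729
(3) 1.047 × 3.398 × 0.2607 = 0.92749
Highest is cycle (1) at 1.1024 (>1, arbitrage).

1.1024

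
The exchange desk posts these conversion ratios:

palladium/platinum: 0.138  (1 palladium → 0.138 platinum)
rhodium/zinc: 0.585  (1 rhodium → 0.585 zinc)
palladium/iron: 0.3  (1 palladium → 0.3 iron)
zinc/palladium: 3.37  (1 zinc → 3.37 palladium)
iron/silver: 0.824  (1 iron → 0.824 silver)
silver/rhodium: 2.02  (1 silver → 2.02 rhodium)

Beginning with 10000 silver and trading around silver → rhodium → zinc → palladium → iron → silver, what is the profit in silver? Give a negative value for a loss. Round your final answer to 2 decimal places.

10000 silver × 2.02 = 20200 rhodium
20200 rhodium × 0.585 = 11817 zinc
11817 zinc × 3.37 = 39823.29 palladium
39823.29 palladium × 0.3 = 11946.987 iron
11946.987 iron × 0.824 = 9844.317288 silver
Net change: 9844.317288 − 10000 = -155.682712 silver

-155.68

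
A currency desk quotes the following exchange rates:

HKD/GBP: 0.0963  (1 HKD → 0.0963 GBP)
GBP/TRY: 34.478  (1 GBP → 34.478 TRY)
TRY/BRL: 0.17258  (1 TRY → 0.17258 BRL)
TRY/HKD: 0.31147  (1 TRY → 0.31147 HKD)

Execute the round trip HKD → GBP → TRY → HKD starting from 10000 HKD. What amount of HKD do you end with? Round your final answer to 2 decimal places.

10341.52

10000 HKD × 0.0963 = 963 GBP
963 GBP × 34.478 = 33202.314 TRY
33202.314 TRY × 0.31147 = 10341.52474158 HKD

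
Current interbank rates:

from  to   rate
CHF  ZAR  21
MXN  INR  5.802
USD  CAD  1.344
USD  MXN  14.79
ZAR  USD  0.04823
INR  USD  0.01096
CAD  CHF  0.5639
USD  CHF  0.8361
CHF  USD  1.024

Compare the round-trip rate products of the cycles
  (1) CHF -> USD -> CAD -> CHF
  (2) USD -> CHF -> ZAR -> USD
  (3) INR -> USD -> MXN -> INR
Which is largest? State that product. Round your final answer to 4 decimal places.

0.9405

(1) 1.024 × 1.344 × 0.5639 = 0.77607
(2) 0.8361 × 21 × 0.04823 = 0.84683
(3) 0.01096 × 14.79 × 5.802 = 0.94049
Highest is cycle (3) at 0.9405 (≤1, no arbitrage).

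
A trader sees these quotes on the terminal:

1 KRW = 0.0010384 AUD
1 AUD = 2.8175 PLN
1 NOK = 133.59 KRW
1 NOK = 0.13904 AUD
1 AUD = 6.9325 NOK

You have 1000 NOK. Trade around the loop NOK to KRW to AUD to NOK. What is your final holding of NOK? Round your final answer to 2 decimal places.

1000 NOK × 133.59 = 133590 KRW
133590 KRW × 0.0010384 = 138.719856 AUD
138.719856 AUD × 6.9325 = 961.67540172 NOK

961.68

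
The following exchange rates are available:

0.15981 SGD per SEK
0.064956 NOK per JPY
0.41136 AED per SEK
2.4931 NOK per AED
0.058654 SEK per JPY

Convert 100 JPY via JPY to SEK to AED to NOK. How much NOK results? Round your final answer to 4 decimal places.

100 JPY × 0.058654 = 5.8654 SEK
5.8654 SEK × 0.41136 = 2.412790944 AED
2.412790944 AED × 2.4931 = 6.0153291024864 NOK

6.0153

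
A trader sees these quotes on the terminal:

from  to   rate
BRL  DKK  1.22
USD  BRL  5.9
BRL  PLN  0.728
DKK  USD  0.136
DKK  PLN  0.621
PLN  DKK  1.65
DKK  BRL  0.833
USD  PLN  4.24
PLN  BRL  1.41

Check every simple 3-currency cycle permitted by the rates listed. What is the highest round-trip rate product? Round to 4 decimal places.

DKK→PLN→BRL→DKK: 0.621 × 1.41 × 1.22 = 1.06824
DKK→BRL→PLN→DKK: 0.833 × 0.728 × 1.65 = 1.00060
DKK→USD→BRL→DKK: 0.136 × 5.9 × 1.22 = 0.97893
DKK→USD→PLN→DKK: 0.136 × 4.24 × 1.65 = 0.95146
Maximum is DKK→PLN→BRL→DKK at 1.0682; arbitrage exists.

1.0682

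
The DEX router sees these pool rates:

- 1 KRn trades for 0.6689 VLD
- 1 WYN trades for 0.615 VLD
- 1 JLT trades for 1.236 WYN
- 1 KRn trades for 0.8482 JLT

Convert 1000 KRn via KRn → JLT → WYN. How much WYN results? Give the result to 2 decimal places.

1048.38

1000 KRn × 0.8482 = 848.2 JLT
848.2 JLT × 1.236 = 1048.3752 WYN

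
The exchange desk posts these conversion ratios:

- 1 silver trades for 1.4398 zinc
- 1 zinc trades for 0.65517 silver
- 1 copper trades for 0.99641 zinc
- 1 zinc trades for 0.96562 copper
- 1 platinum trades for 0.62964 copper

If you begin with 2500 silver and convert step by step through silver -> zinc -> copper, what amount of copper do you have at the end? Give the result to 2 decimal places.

3475.75

2500 silver × 1.4398 = 3599.5 zinc
3599.5 zinc × 0.96562 = 3475.74919 copper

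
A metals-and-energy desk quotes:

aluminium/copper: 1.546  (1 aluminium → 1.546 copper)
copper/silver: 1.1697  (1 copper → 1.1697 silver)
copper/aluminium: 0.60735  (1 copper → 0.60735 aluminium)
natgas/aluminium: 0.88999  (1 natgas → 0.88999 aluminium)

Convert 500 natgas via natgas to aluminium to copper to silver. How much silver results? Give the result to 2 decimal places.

500 natgas × 0.88999 = 444.995 aluminium
444.995 aluminium × 1.546 = 687.96227 copper
687.96227 copper × 1.1697 = 804.709467219 silver

804.71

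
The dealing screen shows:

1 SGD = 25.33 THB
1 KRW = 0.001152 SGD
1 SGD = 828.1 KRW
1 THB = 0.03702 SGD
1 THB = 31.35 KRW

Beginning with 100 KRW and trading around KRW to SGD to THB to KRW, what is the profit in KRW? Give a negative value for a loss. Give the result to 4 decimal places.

100 KRW × 0.001152 = 0.1152 SGD
0.1152 SGD × 25.33 = 2.918016 THB
2.918016 THB × 31.35 = 91.4798016 KRW
Net change: 91.4798016 − 100 = -8.5201984 KRW

-8.5202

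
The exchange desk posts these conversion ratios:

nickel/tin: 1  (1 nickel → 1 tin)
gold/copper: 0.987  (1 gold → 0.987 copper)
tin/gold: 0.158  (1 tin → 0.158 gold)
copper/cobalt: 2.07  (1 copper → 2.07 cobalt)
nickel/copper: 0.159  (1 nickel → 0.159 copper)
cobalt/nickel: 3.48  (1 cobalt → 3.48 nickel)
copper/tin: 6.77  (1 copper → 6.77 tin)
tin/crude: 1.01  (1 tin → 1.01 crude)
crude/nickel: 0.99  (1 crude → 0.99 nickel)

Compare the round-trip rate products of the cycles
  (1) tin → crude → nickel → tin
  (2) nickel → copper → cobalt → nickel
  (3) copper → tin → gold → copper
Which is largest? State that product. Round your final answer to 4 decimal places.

1.1454

(1) 1.01 × 0.99 × 1 = 0.99990
(2) 0.159 × 2.07 × 3.48 = 1.14537
(3) 6.77 × 0.158 × 0.987 = 1.05575
Highest is cycle (2) at 1.1454 (>1, arbitrage).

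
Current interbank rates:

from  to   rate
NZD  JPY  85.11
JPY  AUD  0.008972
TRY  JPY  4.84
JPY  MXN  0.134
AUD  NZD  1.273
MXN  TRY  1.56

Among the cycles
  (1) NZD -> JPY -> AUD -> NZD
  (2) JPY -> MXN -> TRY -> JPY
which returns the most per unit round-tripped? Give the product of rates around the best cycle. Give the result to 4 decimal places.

(1) 85.11 × 0.008972 × 1.273 = 0.97207
(2) 0.134 × 1.56 × 4.84 = 1.01175
Highest is cycle (2) at 1.0118 (>1, arbitrage).

1.0118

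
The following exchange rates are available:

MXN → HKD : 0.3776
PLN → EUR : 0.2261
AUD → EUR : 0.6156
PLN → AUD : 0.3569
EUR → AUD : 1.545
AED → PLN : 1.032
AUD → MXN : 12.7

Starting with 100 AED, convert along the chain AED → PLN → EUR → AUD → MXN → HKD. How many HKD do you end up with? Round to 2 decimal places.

172.88

100 AED × 1.032 = 103.2 PLN
103.2 PLN × 0.2261 = 23.33352 EUR
23.33352 EUR × 1.545 = 36.0502884 AUD
36.0502884 AUD × 12.7 = 457.83866268 MXN
457.83866268 MXN × 0.3776 = 172.879879027968 HKD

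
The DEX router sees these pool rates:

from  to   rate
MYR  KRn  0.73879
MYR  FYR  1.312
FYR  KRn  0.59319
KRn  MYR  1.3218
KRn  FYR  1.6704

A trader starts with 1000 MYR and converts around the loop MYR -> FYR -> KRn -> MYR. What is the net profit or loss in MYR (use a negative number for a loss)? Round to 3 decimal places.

1000 MYR × 1.312 = 1312 FYR
1312 FYR × 0.59319 = 778.26528 KRn
778.26528 KRn × 1.3218 = 1028.711047104 MYR
Net change: 1028.711047104 − 1000 = 28.711047104 MYR

28.711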